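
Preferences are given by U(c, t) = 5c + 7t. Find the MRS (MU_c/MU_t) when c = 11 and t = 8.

MU_c = 5, MU_t = 7, so MRS = 5/7 at every bundle.
At (11, 8): MRS = 5/7.
That is, one extra unit of c is worth 5/7 units of t at the margin.

MRS = 5/7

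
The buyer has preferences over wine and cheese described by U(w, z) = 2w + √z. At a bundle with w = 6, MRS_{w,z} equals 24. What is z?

z = 36

MU_w = 2, MU_z = 1/(2√z).
MRS = 2 ÷ (1/(2√z)).
MRS depends only on z: 4·√z = 24 ⇒ √z = 24/4 = 6 ⇒ z = 36.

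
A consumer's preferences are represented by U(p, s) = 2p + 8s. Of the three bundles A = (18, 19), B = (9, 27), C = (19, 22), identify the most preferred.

Evaluate utility at each bundle:
U(A) = 188.
U(B) = 234.
U(C) = 214.
Highest utility is B, so B ≻ C ≻ A.

Bundle B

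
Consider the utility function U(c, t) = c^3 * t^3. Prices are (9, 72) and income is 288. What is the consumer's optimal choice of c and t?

MU_c = 3·c^2·t^3 and MU_t = 3·c^3·t^2.
MRS = MU_c/MU_t = t/c.
Tangency: set MRS = p_c/p_t = 9/72 = 0.125.
So t/c = 0.125, i.e. t = 0.125·c.
Substitute into the budget 9·c + 72·t = 288: 18·c = 288, so c* = 16.
Then t* = 0.125·16 = 2.

c* = 16, t* = 2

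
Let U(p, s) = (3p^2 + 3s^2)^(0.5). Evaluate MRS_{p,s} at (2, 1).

For CES with ρ = 2, MRS = (s/p)^(-1).
At (2, 1): MRS = 2.
So at (2, 1) the consumer would give up 2 units of s for one more unit of p.

MRS = 2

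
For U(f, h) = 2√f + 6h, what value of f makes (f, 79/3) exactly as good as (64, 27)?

U(64, 27) = 178.
Set U(f, 79/3) = 178 and solve.
With h = 79/3: 2√f = 178 − 6·79/3 = 20, so √f = 10 and f = 100.
Check: U(100, 79/3) = 178.

f = 100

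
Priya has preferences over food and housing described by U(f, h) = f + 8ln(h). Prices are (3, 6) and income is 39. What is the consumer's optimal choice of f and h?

MU_f = 1, MU_h = 8/h.
MRS = 1 ÷ (8/h).
Tangency: set MRS = p_f/p_h = 3/6 = 0.5.
MRS depends only on h: 0.125·h = 0.5 ⇒ h* = 0.5/0.125 = 4.
From the budget, 3·f = 39 − 6·4 = 15, so f* = 5.

f* = 5, h* = 4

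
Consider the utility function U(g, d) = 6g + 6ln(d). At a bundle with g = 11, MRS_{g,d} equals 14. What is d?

MU_g = 6, MU_d = 6/d.
MRS = 6 ÷ (6/d).
MRS depends only on d: d = 14 ⇒ d = 14.

d = 14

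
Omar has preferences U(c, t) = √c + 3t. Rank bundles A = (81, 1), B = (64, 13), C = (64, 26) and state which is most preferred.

Bundle C

Evaluate utility at each bundle:
U(A) = 12.000.
U(B) = 47.000.
U(C) = 86.000.
Highest utility is C, so C ≻ B ≻ A.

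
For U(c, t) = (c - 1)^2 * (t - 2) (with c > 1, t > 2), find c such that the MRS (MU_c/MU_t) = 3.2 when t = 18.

MU_c = 2·(c−1)·(t−2), MU_t = (c−1)^2.
MRS = (2/1)·(t−2)/(c−1).
Substitute t = 18: MRS = 32/(c − 1). Setting this equal to 3.2 gives c − 1 = 32/3.2 = 10, so c = 11.

c = 11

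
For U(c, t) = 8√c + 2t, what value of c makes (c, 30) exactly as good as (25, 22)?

U(25, 22) = 84.
Set U(c, 30) = 84 and solve.
With t = 30: 8√c = 84 − 2·30 = 24, so √c = 3 and c = 9.
Check: U(9, 30) = 84.

c = 9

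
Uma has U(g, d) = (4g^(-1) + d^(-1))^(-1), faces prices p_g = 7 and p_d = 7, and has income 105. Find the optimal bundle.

g* = 10, d* = 5

For CES with ρ = -1, MRS = (4/1)·(d/g)^2.
Tangency: set MRS = p_g/p_d = 7/7 = 1.
So (d/g)^2 = 0.25; taking the square root, d/g = 0.5, i.e. d = 0.5·g.
Substitute into the budget 7·g + 7·d = 105: 10.5·g = 105, so g* = 10 and d* = 0.5·10 = 5.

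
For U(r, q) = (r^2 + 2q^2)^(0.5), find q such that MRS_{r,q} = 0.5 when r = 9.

For CES with ρ = 2, MRS = (1/2)·(q/r)^(-1).
Setting (1/2)·(q/9)^(-1) = 0.5 gives (q/9)^(-1) = 1, so q/9 = 1 and q = 9.

q = 9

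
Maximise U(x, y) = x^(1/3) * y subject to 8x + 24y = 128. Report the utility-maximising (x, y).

MU_x = 1/3·x^(-2/3)·y and MU_y = x^(1/3).
MRS = MU_x/MU_y = (1/3)·y/x.
Tangency: set MRS = p_x/p_y = 8/24 = 1/3.
So (1/3)·y/x = 1/3, i.e. y = x.
Substitute into the budget 8·x + 24·y = 128: 32·x = 128, so x* = 4.
Then y* = 4.

x* = 4, y* = 4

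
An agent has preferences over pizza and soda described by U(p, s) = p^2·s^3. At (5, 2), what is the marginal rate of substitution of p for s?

MRS = 4/15

MU_p = 2·p·s^3 and MU_s = 3·p^2·s^2.
MRS = MU_p/MU_s = (2/3)·s/p.
At (5, 2): MRS = 4/15.
So at (5, 2) the consumer would give up 4/15 units of s for one more unit of p.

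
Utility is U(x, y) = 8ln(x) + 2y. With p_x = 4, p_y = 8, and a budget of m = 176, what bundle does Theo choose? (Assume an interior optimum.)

x* = 8, y* = 18

MU_x = 8/x, MU_y = 2.
MRS = 8/x ÷ 2.
Tangency: set MRS = p_x/p_y = 4/8 = 0.5.
MRS depends only on x: 4/x = 0.5 ⇒ x* = 4/0.5 = 8.
From the budget, 8·y = 176 − 4·8 = 144, so y* = 18.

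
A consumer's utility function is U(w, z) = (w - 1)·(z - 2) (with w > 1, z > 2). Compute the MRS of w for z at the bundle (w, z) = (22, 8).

MU_w = (z−2), MU_z = (w−1).
MRS = (z−2)/(w−1).
At (22, 8): MRS = 2/7.
That is, one extra unit of w is worth 2/7 units of z at the margin.

MRS = 2/7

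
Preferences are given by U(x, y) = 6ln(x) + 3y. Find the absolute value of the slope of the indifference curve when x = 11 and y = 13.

MRS = 2/11

MU_x = 6/x, MU_y = 3.
MRS = 6/x ÷ 3.
At (11, 13): MRS = 2/11.
That is, one extra unit of x is worth 2/11 units of y at the margin.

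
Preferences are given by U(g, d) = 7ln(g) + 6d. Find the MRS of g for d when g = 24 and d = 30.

MRS = 7/144

MU_g = 7/g, MU_d = 6.
MRS = 7/g ÷ 6.
At (24, 30): MRS = 7/144.
So at (24, 30) the consumer would give up 7/144 units of d for one more unit of g.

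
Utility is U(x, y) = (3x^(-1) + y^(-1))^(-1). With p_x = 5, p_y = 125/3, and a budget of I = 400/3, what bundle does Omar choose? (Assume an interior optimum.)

x* = 10, y* = 2

For CES with ρ = -1, MRS = (3/1)·(y/x)^2.
Tangency: set MRS = p_x/p_y = 5/(125/3) = 3/25.
So (y/x)^2 = 1/25; taking the square root, y/x = 0.2, i.e. y = 0.2·x.
Substitute into the budget 5·x + (125/3)·y = 400/3: (40/3)·x = 400/3, so x* = 10 and y* = 0.2·10 = 2.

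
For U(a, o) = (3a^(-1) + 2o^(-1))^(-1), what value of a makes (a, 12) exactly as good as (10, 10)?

U depends on (a, o) only through S = 3a^(-1) + 2o^(-1), so equal utility means equal S. At (10, 10): S = 0.5.
With o = 12: 2·12^(-1) = 1/6, so 3a^(-1) = 0.5 − 1/6 = 1/3, i.e. a^(-1) = 1/9.
Hence a = 1/(1/9) = 9.
Check: U(9, 12) = 2.

a = 9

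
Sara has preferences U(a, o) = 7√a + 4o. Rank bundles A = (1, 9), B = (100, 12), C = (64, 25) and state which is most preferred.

Evaluate utility at each bundle:
U(A) = 43.000.
U(B) = 118.000.
U(C) = 156.000.
Highest utility is C, so C ≻ B ≻ A.

Bundle C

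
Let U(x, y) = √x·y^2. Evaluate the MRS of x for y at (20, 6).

MRS = 3/40

MU_x = 0.5·x^(-0.5)·y^2 and MU_y = 2·√x·y.
MRS = MU_x/MU_y = (0.25)·y/x.
At (20, 6): MRS = 3/40.
So at (20, 6) the consumer would give up 3/40 units of y for one more unit of x.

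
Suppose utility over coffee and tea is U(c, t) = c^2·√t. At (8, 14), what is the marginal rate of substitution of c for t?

MU_c = 2·c·√t and MU_t = 0.5·c^2·t^(-0.5).
MRS = MU_c/MU_t = (4)·t/c.
At (8, 14): MRS = 7.
That is, one extra unit of c is worth 7 units of t at the margin.

MRS = 7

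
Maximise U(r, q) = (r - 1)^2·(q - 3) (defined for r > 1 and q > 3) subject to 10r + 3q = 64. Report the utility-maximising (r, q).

MU_r = 2·(r−1)·(q−3), MU_q = (r−1)^2.
MRS = (2/1)·(q−3)/(r−1).
Tangency: set MRS = p_r/p_q = 10/3.
So (2/1)·(q − 3)/(r − 1) = 10/3, i.e. (q − 3) = (5/3)·(r − 1).
Rewrite the budget in excess-of-subsistence terms: 10·(r − 1) + 3·(q − 3) = 64 − 10·1 − 3·3 = 45.
Substituting, 15·(r − 1) = 45, so r − 1 = 3 and r* = 4.
Then q − 3 = (5/3)·3 = 5, so q* = 8.

r* = 4, q* = 8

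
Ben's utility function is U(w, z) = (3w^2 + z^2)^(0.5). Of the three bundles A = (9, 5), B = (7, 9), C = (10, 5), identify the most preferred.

Bundle C

Evaluate utility at each bundle:
U(A) = 16.371.
U(B) = 15.100.
U(C) = 18.028.
Highest utility is C, so C ≻ A ≻ B.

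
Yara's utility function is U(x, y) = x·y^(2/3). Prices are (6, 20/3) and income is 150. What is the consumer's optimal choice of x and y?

x* = 15, y* = 9

MU_x = y^(2/3) and MU_y = 2/3·x·y^(-1/3).
MRS = MU_x/MU_y = (1.5)·y/x.
Tangency: set MRS = p_x/p_y = 6/(20/3) = 0.9.
So (1.5)·y/x = 0.9, i.e. y = 0.6·x.
Substitute into the budget 6·x + (20/3)·y = 150: 10·x = 150, so x* = 15.
Then y* = 0.6·15 = 9.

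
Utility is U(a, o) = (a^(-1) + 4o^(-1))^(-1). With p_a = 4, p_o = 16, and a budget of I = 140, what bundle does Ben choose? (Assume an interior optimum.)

For CES with ρ = -1, MRS = (1/4)·(o/a)^2.
Tangency: set MRS = p_a/p_o = 4/16 = 0.25.
So (o/a)^2 = 1; taking the square root, o/a = 1, i.e. o = a.
Substitute into the budget 4·a + 16·o = 140: 20·a = 140, so a* = 7 and o* = 7.

a* = 7, o* = 7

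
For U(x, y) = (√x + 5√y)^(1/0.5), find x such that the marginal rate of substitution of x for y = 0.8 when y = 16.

x = 1

For CES with ρ = 0.5, MRS = (1/5)·√(y/x).
Setting (1/5)·√(16/x) = 0.8 gives √(16/x) = 4, so 16/x = 16 and x = 1.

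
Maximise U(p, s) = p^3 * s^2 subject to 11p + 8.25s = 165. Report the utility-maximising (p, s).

MU_p = 3·p^2·s^2 and MU_s = 2·p^3·s.
MRS = MU_p/MU_s = (3/2)·s/p.
Tangency: set MRS = p_p/p_s = 11/8.25 = 4/3.
So (3/2)·s/p = 4/3, i.e. s = (8/9)·p.
Substitute into the budget 11·p + 8.25·s = 165: (55/3)·p = 165, so p* = 9.
Then s* = (8/9)·9 = 8.

p* = 9, s* = 8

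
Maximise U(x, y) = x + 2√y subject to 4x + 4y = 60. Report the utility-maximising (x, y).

x* = 14, y* = 1

MU_x = 1, MU_y = 2/(2√y).
MRS = 1 ÷ (2/(2√y)).
Tangency: set MRS = p_x/p_y = 4/4 = 1.
MRS depends only on y: √y = 1 ⇒ √y = 1 ⇒ y* = 1.
From the budget, 4·x = 60 − 4·1 = 56, so x* = 14.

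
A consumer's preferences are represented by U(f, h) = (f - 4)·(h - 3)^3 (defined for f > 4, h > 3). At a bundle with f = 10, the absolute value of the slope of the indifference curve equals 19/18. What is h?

MU_f = (h−3)^3, MU_h = 3·(f−4)·(h−3)^2.
MRS = (1/3)·(h−3)/(f−4).
Substitute f = 10: MRS = (h − 3)/18. Setting this equal to 19/18 gives h − 3 = (19/18)·18 = 19, so h = 22.

h = 22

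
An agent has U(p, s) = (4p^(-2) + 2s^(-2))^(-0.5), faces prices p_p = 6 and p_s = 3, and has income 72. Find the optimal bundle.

For CES with ρ = -2, MRS = (4/2)·(s/p)^3.
Tangency: set MRS = p_p/p_s = 6/3 = 2.
So (s/p)^3 = 1; taking the cube root, s/p = 1, i.e. s = p.
Substitute into the budget 6·p + 3·s = 72: 9·p = 72, so p* = 8 and s* = 8.

p* = 8, s* = 8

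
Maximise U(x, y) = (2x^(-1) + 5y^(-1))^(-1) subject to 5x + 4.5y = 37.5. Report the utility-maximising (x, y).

For CES with ρ = -1, MRS = (2/5)·(y/x)^2.
Tangency: set MRS = p_x/p_y = 5/4.5 = 10/9.
So (y/x)^2 = 25/9; taking the square root, y/x = 5/3, i.e. y = (5/3)·x.
Substitute into the budget 5·x + 4.5·y = 37.5: 12.5·x = 37.5, so x* = 3 and y* = (5/3)·3 = 5.

x* = 3, y* = 5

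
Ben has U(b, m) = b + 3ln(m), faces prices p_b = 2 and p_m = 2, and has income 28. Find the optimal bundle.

b* = 11, m* = 3

MU_b = 1, MU_m = 3/m.
MRS = 1 ÷ (3/m).
Tangency: set MRS = p_b/p_m = 2/2 = 1.
MRS depends only on m: (1/3)·m = 1 ⇒ m* = 1/(1/3) = 3.
From the budget, 2·b = 28 − 2·3 = 22, so b* = 11.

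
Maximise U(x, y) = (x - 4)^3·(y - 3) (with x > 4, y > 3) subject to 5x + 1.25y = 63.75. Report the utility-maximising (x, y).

x* = 10, y* = 11

MU_x = 3·(x−4)^2·(y−3), MU_y = (x−4)^3.
MRS = (3/1)·(y−3)/(x−4).
Tangency: set MRS = p_x/p_y = 5/1.25 = 4.
So (3/1)·(y − 3)/(x − 4) = 4, i.e. (y − 3) = (4/3)·(x − 4).
Rewrite the budget in excess-of-subsistence terms: 5·(x − 4) + 1.25·(y − 3) = 63.75 − 5·4 − 1.25·3 = 40.
Substituting, (20/3)·(x − 4) = 40, so x − 4 = 6 and x* = 10.
Then y − 3 = (4/3)·6 = 8, so y* = 11.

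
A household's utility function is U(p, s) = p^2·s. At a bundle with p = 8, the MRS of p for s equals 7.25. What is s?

s = 29

MU_p = 2·p·s and MU_s = p^2.
MRS = MU_p/MU_s = (2/1)·s/p.
Substitute p = 8: MRS = s/4. Setting s/4 = 7.25 gives s = 7.25·4 = 29.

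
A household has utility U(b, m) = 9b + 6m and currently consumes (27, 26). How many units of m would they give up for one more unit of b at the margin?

MRS = 1.5

MU_b = 9, MU_m = 6, so MRS = 9/6 = 1.5 at every bundle.
At (27, 26): MRS = 1.5.
That is, one extra unit of b is worth 1.5 units of m at the margin.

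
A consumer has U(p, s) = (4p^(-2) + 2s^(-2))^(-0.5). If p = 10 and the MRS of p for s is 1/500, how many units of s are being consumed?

For CES with ρ = -2, MRS = (4/2)·(s/p)^3.
Setting (4/2)·(s/10)^3 = 1/500 gives (s/10)^3 = 1/1000, so s/10 = 0.1 and s = 1.

s = 1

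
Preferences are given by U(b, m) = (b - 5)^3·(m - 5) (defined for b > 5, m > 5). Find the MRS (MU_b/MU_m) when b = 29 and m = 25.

MRS = 2.5

MU_b = 3·(b−5)^2·(m−5), MU_m = (b−5)^3.
MRS = (3/1)·(m−5)/(b−5).
At (29, 25): MRS = 2.5.
The indifference curve has slope −2.5 at this bundle.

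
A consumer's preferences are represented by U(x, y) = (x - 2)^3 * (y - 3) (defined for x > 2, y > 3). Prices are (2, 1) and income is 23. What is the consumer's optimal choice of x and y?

MU_x = 3·(x−2)^2·(y−3), MU_y = (x−2)^3.
MRS = (3/1)·(y−3)/(x−2).
Tangency: set MRS = p_x/p_y = 2/1 = 2.
So (3/1)·(y − 3)/(x − 2) = 2, i.e. (y − 3) = (2/3)·(x − 2).
Rewrite the budget in excess-of-subsistence terms: 2·(x − 2) + 1·(y − 3) = 23 − 2·2 − 1·3 = 16.
Substituting, (8/3)·(x − 2) = 16, so x − 2 = 6 and x* = 8.
Then y − 3 = (2/3)·6 = 4, so y* = 7.

x* = 8, y* = 7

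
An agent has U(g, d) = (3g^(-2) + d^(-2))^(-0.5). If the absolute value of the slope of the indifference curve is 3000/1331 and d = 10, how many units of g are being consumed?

g = 11

For CES with ρ = -2, MRS = (3/1)·(d/g)^3.
Setting (3/1)·(10/g)^3 = 3000/1331 gives (10/g)^3 = 1000/1331, so 10/g = 10/11 and g = 11.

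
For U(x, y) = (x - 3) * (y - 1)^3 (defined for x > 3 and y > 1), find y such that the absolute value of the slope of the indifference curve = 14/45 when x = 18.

MU_x = (y−1)^3, MU_y = 3·(x−3)·(y−1)^2.
MRS = (1/3)·(y−1)/(x−3).
Substitute x = 18: MRS = (y − 1)/45. Setting this equal to 14/45 gives y − 1 = (14/45)·45 = 14, so y = 15.

y = 15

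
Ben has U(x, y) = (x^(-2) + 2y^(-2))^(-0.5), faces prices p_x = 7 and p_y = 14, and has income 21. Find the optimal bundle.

For CES with ρ = -2, MRS = (1/2)·(y/x)^3.
Tangency: set MRS = p_x/p_y = 7/14 = 0.5.
So (y/x)^3 = 1; taking the cube root, y/x = 1, i.e. y = x.
Substitute into the budget 7·x + 14·y = 21: 21·x = 21, so x* = 1 and y* = 1.

x* = 1, y* = 1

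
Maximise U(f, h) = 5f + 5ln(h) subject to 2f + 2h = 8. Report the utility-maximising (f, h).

f* = 3, h* = 1

MU_f = 5, MU_h = 5/h.
MRS = 5 ÷ (5/h).
Tangency: set MRS = p_f/p_h = 2/2 = 1.
MRS depends only on h: h = 1 ⇒ h* = 1.
From the budget, 2·f = 8 − 2·1 = 6, so f* = 3.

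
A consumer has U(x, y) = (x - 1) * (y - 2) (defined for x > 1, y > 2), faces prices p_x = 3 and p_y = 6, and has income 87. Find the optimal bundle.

MU_x = (y−2), MU_y = (x−1).
MRS = (y−2)/(x−1).
Tangency: set MRS = p_x/p_y = 3/6 = 0.5.
So (y − 2)/(x − 1) = 0.5, i.e. (y − 2) = 0.5·(x − 1).
Rewrite the budget in excess-of-subsistence terms: 3·(x − 1) + 6·(y − 2) = 87 − 3·1 − 6·2 = 72.
Substituting, 6·(x − 1) = 72, so x − 1 = 12 and x* = 13.
Then y − 2 = 0.5·12 = 6, so y* = 8.

x* = 13, y* = 8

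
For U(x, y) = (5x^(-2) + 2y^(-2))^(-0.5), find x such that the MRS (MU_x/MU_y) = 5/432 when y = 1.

For CES with ρ = -2, MRS = (5/2)·(y/x)^3.
Setting (5/2)·(1/x)^3 = 5/432 gives (1/x)^3 = 1/216, so 1/x = 1/6 and x = 6.

x = 6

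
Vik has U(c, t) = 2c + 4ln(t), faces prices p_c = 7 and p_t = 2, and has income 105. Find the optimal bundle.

c* = 13, t* = 7

MU_c = 2, MU_t = 4/t.
MRS = 2 ÷ (4/t).
Tangency: set MRS = p_c/p_t = 7/2 = 3.5.
MRS depends only on t: 0.5·t = 3.5 ⇒ t* = 3.5/0.5 = 7.
From the budget, 7·c = 105 − 2·7 = 91, so c* = 13.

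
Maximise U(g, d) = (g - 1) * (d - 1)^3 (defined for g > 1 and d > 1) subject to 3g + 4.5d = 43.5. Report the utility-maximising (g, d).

g* = 4, d* = 7

MU_g = (d−1)^3, MU_d = 3·(g−1)·(d−1)^2.
MRS = (1/3)·(d−1)/(g−1).
Tangency: set MRS = p_g/p_d = 3/4.5 = 2/3.
So (1/3)·(d − 1)/(g − 1) = 2/3, i.e. (d − 1) = 2·(g − 1).
Rewrite the budget in excess-of-subsistence terms: 3·(g − 1) + 4.5·(d − 1) = 43.5 − 3·1 − 4.5·1 = 36.
Substituting, 12·(g − 1) = 36, so g − 1 = 3 and g* = 4.
Then d − 1 = 2·3 = 6, so d* = 7.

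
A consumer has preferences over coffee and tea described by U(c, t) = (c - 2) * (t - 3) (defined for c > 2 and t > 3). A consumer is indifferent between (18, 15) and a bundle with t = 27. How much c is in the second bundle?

U(18, 15) = 192.
Set U(c, 27) = 192 and solve.
With t = 27: (27 − 3) = 24, so (c − 2) = 192/24 = 8.
So c = 2 + 8 = 10.
Check: U(10, 27) = 192.

c = 10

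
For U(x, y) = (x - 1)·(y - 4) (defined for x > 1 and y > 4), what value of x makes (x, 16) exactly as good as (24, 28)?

x = 47

U(24, 28) = 552.
Set U(x, 16) = 552 and solve.
With y = 16: (16 − 4) = 12, so (x − 1) = 552/12 = 46.
So x = 1 + 46 = 47.
Check: U(47, 16) = 552.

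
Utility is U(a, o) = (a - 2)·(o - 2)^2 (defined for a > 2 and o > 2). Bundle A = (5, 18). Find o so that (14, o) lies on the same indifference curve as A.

o = 10

U(5, 18) = 768.
Set U(14, o) = 768 and solve.
With a = 14: (14 − 2) = 12, so (o − 2)^2 = 768/12 = 64.
Taking the square root (with o > 2): o − 2 = 8, so o = 10.
Check: U(14, 10) = 768.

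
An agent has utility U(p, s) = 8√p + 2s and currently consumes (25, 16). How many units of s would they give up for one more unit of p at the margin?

MU_p = 8/(2√p), MU_s = 2.
MRS = 8/(2√p) ÷ 2.
At (25, 16): MRS = 0.4.
So at (25, 16) the consumer would give up 0.4 units of s for one more unit of p.

MRS = 0.4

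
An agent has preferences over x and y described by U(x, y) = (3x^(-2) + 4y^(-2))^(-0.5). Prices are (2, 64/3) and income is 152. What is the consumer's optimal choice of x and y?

x* = 12, y* = 6

For CES with ρ = -2, MRS = (3/4)·(y/x)^3.
Tangency: set MRS = p_x/p_y = 2/(64/3) = 3/32.
So (y/x)^3 = 0.125; taking the cube root, y/x = 0.5, i.e. y = 0.5·x.
Substitute into the budget 2·x + (64/3)·y = 152: (38/3)·x = 152, so x* = 12 and y* = 0.5·12 = 6.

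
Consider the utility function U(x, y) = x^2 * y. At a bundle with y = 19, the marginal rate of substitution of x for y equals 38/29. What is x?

x = 29

MU_x = 2·x·y and MU_y = x^2.
MRS = MU_x/MU_y = (2/1)·y/x.
Substitute y = 19: MRS = 38/x. Setting 38/x = 38/29 gives x = 38/(38/29) = 29.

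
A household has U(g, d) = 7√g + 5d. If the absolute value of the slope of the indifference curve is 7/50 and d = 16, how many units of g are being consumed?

MU_g = 7/(2√g), MU_d = 5.
MRS = 7/(2√g) ÷ 5.
MRS depends only on g: 0.7/√g = 7/50 ⇒ √g = 0.7/(7/50) = 5 ⇒ g = 25.

g = 25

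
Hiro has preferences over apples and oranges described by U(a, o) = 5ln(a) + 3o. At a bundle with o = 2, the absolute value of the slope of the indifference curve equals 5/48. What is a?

MU_a = 5/a, MU_o = 3.
MRS = 5/a ÷ 3.
MRS depends only on a: (5/3)/a = 5/48 ⇒ a = (5/3)/(5/48) = 16.

a = 16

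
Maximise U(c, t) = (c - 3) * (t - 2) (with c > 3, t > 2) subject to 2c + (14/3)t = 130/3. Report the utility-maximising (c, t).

c* = 10, t* = 5

MU_c = (t−2), MU_t = (c−3).
MRS = (t−2)/(c−3).
Tangency: set MRS = p_c/p_t = 2/(14/3) = 3/7.
So (t − 2)/(c − 3) = 3/7, i.e. (t − 2) = (3/7)·(c − 3).
Rewrite the budget in excess-of-subsistence terms: 2·(c − 3) + (14/3)·(t − 2) = 130/3 − 2·3 − (14/3)·2 = 28.
Substituting, 4·(c − 3) = 28, so c − 3 = 7 and c* = 10.
Then t − 2 = (3/7)·7 = 3, so t* = 5.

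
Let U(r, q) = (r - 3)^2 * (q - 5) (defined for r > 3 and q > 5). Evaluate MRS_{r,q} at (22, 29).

MU_r = 2·(r−3)·(q−5), MU_q = (r−3)^2.
MRS = (2/1)·(q−5)/(r−3).
At (22, 29): MRS = 48/19.
That is, one extra unit of r is worth 48/19 units of q at the margin.

MRS = 48/19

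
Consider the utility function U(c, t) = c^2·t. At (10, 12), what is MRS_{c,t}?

MRS = 2.4

MU_c = 2·c·t and MU_t = c^2.
MRS = MU_c/MU_t = (2/1)·t/c.
At (10, 12): MRS = 2.4.
So at (10, 12) the consumer would give up 2.4 units of t for one more unit of c.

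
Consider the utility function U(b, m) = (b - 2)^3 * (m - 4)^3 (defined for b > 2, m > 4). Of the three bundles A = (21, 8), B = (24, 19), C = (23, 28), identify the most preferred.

Bundle C

Evaluate utility at each bundle:
U(A) = 438976.
U(B) = 35937000.
U(C) = 128024064.
Highest utility is C, so C ≻ B ≻ A.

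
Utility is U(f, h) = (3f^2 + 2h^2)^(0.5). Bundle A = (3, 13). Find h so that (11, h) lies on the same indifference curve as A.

h = 1

U depends on (f, h) only through S = 3f^2 + 2h^2, so equal utility means equal S. At (3, 13): S = 365.
With f = 11: 3·11^2 = 363, so 2h^2 = 365 − 363 = 2, i.e. h^2 = 1.
Hence h = √1 = 1.
Check: U(11, 1) = 19.105.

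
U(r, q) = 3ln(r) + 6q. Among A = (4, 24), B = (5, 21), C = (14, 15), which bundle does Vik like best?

Evaluate utility at each bundle:
U(A) = 148.159.
U(B) = 130.828.
U(C) = 97.917.
Highest utility is A, so A ≻ B ≻ C.

Bundle A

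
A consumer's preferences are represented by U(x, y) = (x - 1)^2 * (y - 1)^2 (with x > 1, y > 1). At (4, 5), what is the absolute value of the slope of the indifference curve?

MRS = 4/3

MU_x = 2·(x−1)·(y−1)^2, MU_y = 2·(x−1)^2·(y−1).
MRS = (y−1)/(x−1).
At (4, 5): MRS = 4/3.
So at (4, 5) the consumer would give up 4/3 units of y for one more unit of x.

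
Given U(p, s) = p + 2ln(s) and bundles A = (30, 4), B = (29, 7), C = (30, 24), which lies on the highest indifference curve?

Evaluate utility at each bundle:
U(A) = 32.773.
U(B) = 32.892.
U(C) = 36.356.
Highest utility is C, so C ≻ B ≻ A.

Bundle C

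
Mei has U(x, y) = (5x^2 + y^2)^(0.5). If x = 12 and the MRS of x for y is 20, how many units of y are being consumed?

y = 3

For CES with ρ = 2, MRS = (5/1)·(y/x)^(-1).
Setting (5/1)·(y/12)^(-1) = 20 gives (y/12)^(-1) = 4, so y/12 = 0.25 and y = 3.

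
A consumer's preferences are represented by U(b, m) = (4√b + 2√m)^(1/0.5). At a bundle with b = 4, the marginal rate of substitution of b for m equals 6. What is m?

For CES with ρ = 0.5, MRS = (4/2)·√(m/b).
Setting (4/2)·√(m/4) = 6 gives √(m/4) = 3, so m/4 = 9 and m = 36.

m = 36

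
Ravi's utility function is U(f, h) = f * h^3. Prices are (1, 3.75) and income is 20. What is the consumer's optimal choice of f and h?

f* = 5, h* = 4

MU_f = h^3 and MU_h = 3·f·h^2.
MRS = MU_f/MU_h = (1/3)·h/f.
Tangency: set MRS = p_f/p_h = 1/3.75 = 4/15.
So (1/3)·h/f = 4/15, i.e. h = 0.8·f.
Substitute into the budget 1·f + 3.75·h = 20: 4·f = 20, so f* = 5.
Then h* = 0.8·5 = 4.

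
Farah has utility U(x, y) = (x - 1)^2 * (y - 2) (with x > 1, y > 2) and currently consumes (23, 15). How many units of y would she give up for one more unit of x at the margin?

MRS = 13/11

MU_x = 2·(x−1)·(y−2), MU_y = (x−1)^2.
MRS = (2/1)·(y−2)/(x−1).
At (23, 15): MRS = 13/11.
So at (23, 15) the consumer would give up 13/11 units of y for one more unit of x.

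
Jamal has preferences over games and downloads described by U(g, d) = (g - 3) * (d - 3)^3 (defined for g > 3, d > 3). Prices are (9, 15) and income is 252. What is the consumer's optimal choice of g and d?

MU_g = (d−3)^3, MU_d = 3·(g−3)·(d−3)^2.
MRS = (1/3)·(d−3)/(g−3).
Tangency: set MRS = p_g/p_d = 9/15 = 0.6.
So (1/3)·(d − 3)/(g − 3) = 0.6, i.e. (d − 3) = 1.8·(g − 3).
Rewrite the budget in excess-of-subsistence terms: 9·(g − 3) + 15·(d − 3) = 252 − 9·3 − 15·3 = 180.
Substituting, 36·(g − 3) = 180, so g − 3 = 5 and g* = 8.
Then d − 3 = 1.8·5 = 9, so d* = 12.

g* = 8, d* = 12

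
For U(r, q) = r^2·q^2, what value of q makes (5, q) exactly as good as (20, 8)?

U(20, 8) = 25600.
Set U(5, q) = 25600 and solve.
With r = 5: 5^2 = 25, so q^2 = 25600/25 = 1024; taking the square root, q = 32.
Check: U(5, 32) = 25600.

q = 32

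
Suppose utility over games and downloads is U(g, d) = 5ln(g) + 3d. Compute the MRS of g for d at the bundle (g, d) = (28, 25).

MRS = 5/84

MU_g = 5/g, MU_d = 3.
MRS = 5/g ÷ 3.
At (28, 25): MRS = 5/84.
So at (28, 25) the consumer would give up 5/84 units of d for one more unit of g.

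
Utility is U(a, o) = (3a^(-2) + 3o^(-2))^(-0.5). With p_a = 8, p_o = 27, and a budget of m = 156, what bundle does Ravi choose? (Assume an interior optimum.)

For CES with ρ = -2, MRS = (o/a)^3.
Tangency: set MRS = p_a/p_o = 8/27.
So (o/a)^3 = 8/27; taking the cube root, o/a = 2/3, i.e. o = (2/3)·a.
Substitute into the budget 8·a + 27·o = 156: 26·a = 156, so a* = 6 and o* = (2/3)·6 = 4.

a* = 6, o* = 4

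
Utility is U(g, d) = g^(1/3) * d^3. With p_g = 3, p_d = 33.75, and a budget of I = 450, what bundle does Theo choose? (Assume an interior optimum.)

g* = 15, d* = 12

MU_g = 1/3·g^(-2/3)·d^3 and MU_d = 3·g^(1/3)·d^2.
MRS = MU_g/MU_d = (1/9)·d/g.
Tangency: set MRS = p_g/p_d = 3/33.75 = 4/45.
So (1/9)·d/g = 4/45, i.e. d = 0.8·g.
Substitute into the budget 3·g + 33.75·d = 450: 30·g = 450, so g* = 15.
Then d* = 0.8·15 = 12.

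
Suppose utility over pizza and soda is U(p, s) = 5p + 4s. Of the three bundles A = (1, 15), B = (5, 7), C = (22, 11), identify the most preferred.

Bundle C

Evaluate utility at each bundle:
U(A) = 65.
U(B) = 53.
U(C) = 154.
Highest utility is C, so C ≻ A ≻ B.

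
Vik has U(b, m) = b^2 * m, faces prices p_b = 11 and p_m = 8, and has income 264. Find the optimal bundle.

MU_b = 2·b·m and MU_m = b^2.
MRS = MU_b/MU_m = (2/1)·m/b.
Tangency: set MRS = p_b/p_m = 11/8 = 1.375.
So (2/1)·m/b = 1.375, i.e. m = (11/16)·b.
Substitute into the budget 11·b + 8·m = 264: 16.5·b = 264, so b* = 16.
Then m* = (11/16)·16 = 11.

b* = 16, m* = 11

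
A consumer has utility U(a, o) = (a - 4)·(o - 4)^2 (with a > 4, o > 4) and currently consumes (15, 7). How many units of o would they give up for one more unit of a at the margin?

MRS = 3/22

MU_a = (o−4)^2, MU_o = 2·(a−4)·(o−4).
MRS = (1/2)·(o−4)/(a−4).
At (15, 7): MRS = 3/22.
That is, one extra unit of a is worth 3/22 units of o at the margin.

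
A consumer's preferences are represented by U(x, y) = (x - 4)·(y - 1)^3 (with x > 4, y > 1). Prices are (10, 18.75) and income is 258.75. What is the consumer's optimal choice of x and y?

x* = 9, y* = 9

MU_x = (y−1)^3, MU_y = 3·(x−4)·(y−1)^2.
MRS = (1/3)·(y−1)/(x−4).
Tangency: set MRS = p_x/p_y = 10/18.75 = 8/15.
So (1/3)·(y − 1)/(x − 4) = 8/15, i.e. (y − 1) = 1.6·(x − 4).
Rewrite the budget in excess-of-subsistence terms: 10·(x − 4) + 18.75·(y − 1) = 258.75 − 10·4 − 18.75·1 = 200.
Substituting, 40·(x − 4) = 200, so x − 4 = 5 and x* = 9.
Then y − 1 = 1.6·5 = 8, so y* = 9.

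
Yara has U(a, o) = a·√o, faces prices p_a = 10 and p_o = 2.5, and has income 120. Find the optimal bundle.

MU_a = √o and MU_o = 0.5·a·o^(-0.5).
MRS = MU_a/MU_o = (2)·o/a.
Tangency: set MRS = p_a/p_o = 10/2.5 = 4.
So (2)·o/a = 4, i.e. o = 2·a.
Substitute into the budget 10·a + 2.5·o = 120: 15·a = 120, so a* = 8.
Then o* = 2·8 = 16.

a* = 8, o* = 16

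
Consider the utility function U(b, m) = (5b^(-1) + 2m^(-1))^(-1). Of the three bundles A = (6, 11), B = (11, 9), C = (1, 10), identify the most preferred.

Bundle B

Evaluate utility at each bundle:
U(A) = 0.985.
U(B) = 1.478.
U(C) = 0.192.
Highest utility is B, so B ≻ A ≻ C.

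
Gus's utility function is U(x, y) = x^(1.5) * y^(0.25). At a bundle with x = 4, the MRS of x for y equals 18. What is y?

y = 12

MU_x = 1.5·√x·y^(0.25) and MU_y = 0.25·x^(1.5)·y^(-0.75).
MRS = MU_x/MU_y = (6)·y/x.
Substitute x = 4: MRS = y/(2/3). Setting y/(2/3) = 18 gives y = 18·(2/3) = 12.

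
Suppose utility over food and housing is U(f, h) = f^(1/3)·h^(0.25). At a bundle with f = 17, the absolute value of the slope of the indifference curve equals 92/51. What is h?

MU_f = 1/3·f^(-2/3)·h^(0.25) and MU_h = 0.25·f^(1/3)·h^(-0.75).
MRS = MU_f/MU_h = (4/3)·h/f.
Substitute f = 17: MRS = h/12.75. Setting h/12.75 = 92/51 gives h = (92/51)·12.75 = 23.

h = 23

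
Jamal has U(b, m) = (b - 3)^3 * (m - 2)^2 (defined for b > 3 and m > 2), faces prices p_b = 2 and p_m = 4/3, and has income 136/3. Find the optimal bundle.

b* = 14, m* = 13

MU_b = 3·(b−3)^2·(m−2)^2, MU_m = 2·(b−3)^3·(m−2).
MRS = (3/2)·(m−2)/(b−3).
Tangency: set MRS = p_b/p_m = 2/(4/3) = 1.5.
So (3/2)·(m − 2)/(b − 3) = 1.5, i.e. (m − 2) = (b − 3).
Rewrite the budget in excess-of-subsistence terms: 2·(b − 3) + (4/3)·(m − 2) = 136/3 − 2·3 − (4/3)·2 = 110/3.
Substituting, (10/3)·(b − 3) = 110/3, so b − 3 = 11 and b* = 14.
Then m − 2 = 11, so m* = 13.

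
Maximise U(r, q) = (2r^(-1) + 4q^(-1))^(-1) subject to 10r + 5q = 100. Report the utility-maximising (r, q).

r* = 5, q* = 10

For CES with ρ = -1, MRS = (2/4)·(q/r)^2.
Tangency: set MRS = p_r/p_q = 10/5 = 2.
So (q/r)^2 = 4; taking the square root, q/r = 2, i.e. q = 2·r.
Substitute into the budget 10·r + 5·q = 100: 20·r = 100, so r* = 5 and q* = 2·5 = 10.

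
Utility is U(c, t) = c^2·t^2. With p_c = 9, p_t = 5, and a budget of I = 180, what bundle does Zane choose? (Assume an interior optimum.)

MU_c = 2·c·t^2 and MU_t = 2·c^2·t.
MRS = MU_c/MU_t = t/c.
Tangency: set MRS = p_c/p_t = 9/5 = 1.8.
So t/c = 1.8, i.e. t = 1.8·c.
Substitute into the budget 9·c + 5·t = 180: 18·c = 180, so c* = 10.
Then t* = 1.8·10 = 18.

c* = 10, t* = 18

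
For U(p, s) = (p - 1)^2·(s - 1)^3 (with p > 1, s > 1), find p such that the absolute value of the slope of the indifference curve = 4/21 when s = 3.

p = 8

MU_p = 2·(p−1)·(s−1)^3, MU_s = 3·(p−1)^2·(s−1)^2.
MRS = (2/3)·(s−1)/(p−1).
Substitute s = 3: MRS = (4/3)/(p − 1). Setting this equal to 4/21 gives p − 1 = (4/3)/(4/21) = 7, so p = 8.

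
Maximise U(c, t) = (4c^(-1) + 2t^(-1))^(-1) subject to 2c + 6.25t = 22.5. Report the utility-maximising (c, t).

For CES with ρ = -1, MRS = (4/2)·(t/c)^2.
Tangency: set MRS = p_c/p_t = 2/6.25 = 8/25.
So (t/c)^2 = 4/25; taking the square root, t/c = 0.4, i.e. t = 0.4·c.
Substitute into the budget 2·c + 6.25·t = 22.5: 4.5·c = 22.5, so c* = 5 and t* = 0.4·5 = 2.

c* = 5, t* = 2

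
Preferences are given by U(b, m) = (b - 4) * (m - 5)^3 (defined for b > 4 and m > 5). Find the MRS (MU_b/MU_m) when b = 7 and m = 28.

MRS = 23/9

MU_b = (m−5)^3, MU_m = 3·(b−4)·(m−5)^2.
MRS = (1/3)·(m−5)/(b−4).
At (7, 28): MRS = 23/9.
The indifference curve has slope −23/9 at this bundle.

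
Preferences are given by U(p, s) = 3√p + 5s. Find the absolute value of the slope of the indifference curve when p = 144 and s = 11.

MRS = 1/40

MU_p = 3/(2√p), MU_s = 5.
MRS = 3/(2√p) ÷ 5.
At (144, 11): MRS = 1/40.
The indifference curve has slope −1/40 at this bundle.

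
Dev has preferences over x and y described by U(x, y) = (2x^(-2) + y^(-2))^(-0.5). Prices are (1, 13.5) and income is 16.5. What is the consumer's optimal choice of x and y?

x* = 3, y* = 1

For CES with ρ = -2, MRS = (2/1)·(y/x)^3.
Tangency: set MRS = p_x/p_y = 1/13.5 = 2/27.
So (y/x)^3 = 1/27; taking the cube root, y/x = 1/3, i.e. y = (1/3)·x.
Substitute into the budget 1·x + 13.5·y = 16.5: 5.5·x = 16.5, so x* = 3 and y* = (1/3)·3 = 1.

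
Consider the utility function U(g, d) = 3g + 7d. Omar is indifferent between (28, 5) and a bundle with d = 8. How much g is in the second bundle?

g = 21

U(28, 5) = 119.
Set U(g, 8) = 119 and solve.
3g + 7·8 = 119 ⇒ 3g = 63 ⇒ g = 21.
Check: U(21, 8) = 119.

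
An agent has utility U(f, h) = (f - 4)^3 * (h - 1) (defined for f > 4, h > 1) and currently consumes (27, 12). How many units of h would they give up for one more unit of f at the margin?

MRS = 33/23

MU_f = 3·(f−4)^2·(h−1), MU_h = (f−4)^3.
MRS = (3/1)·(h−1)/(f−4).
At (27, 12): MRS = 33/23.
The indifference curve has slope −33/23 at this bundle.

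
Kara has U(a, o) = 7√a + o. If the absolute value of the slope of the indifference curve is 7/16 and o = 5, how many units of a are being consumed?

MU_a = 7/(2√a), MU_o = 1.
MRS = 7/(2√a) ÷ 1.
MRS depends only on a: 3.5/√a = 7/16 ⇒ √a = 3.5/(7/16) = 8 ⇒ a = 64.

a = 64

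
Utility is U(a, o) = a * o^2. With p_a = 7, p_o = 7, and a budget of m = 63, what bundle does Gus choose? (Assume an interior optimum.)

MU_a = o^2 and MU_o = 2·a·o.
MRS = MU_a/MU_o = (1/2)·o/a.
Tangency: set MRS = p_a/p_o = 7/7 = 1.
So (1/2)·o/a = 1, i.e. o = 2·a.
Substitute into the budget 7·a + 7·o = 63: 21·a = 63, so a* = 3.
Then o* = 2·3 = 6.

a* = 3, o* = 6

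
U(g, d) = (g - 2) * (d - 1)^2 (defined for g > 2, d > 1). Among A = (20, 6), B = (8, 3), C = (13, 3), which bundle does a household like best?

Bundle A

Evaluate utility at each bundle:
U(A) = 450.
U(B) = 24.
U(C) = 44.
Highest utility is A, so A ≻ C ≻ B.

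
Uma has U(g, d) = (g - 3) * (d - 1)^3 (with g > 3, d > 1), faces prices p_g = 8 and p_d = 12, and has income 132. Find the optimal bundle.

g* = 6, d* = 7

MU_g = (d−1)^3, MU_d = 3·(g−3)·(d−1)^2.
MRS = (1/3)·(d−1)/(g−3).
Tangency: set MRS = p_g/p_d = 8/12 = 2/3.
So (1/3)·(d − 1)/(g − 3) = 2/3, i.e. (d − 1) = 2·(g − 3).
Rewrite the budget in excess-of-subsistence terms: 8·(g − 3) + 12·(d − 1) = 132 − 8·3 − 12·1 = 96.
Substituting, 32·(g − 3) = 96, so g − 3 = 3 and g* = 6.
Then d − 1 = 2·3 = 6, so d* = 7.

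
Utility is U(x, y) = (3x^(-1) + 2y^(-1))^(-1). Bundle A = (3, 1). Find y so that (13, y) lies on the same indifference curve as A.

U depends on (x, y) only through S = 3x^(-1) + 2y^(-1), so equal utility means equal S. At (3, 1): S = 3.
With x = 13: 3·13^(-1) = 3/13, so 2y^(-1) = 3 − 3/13 = 36/13, i.e. y^(-1) = 18/13.
Hence y = 1/(18/13) = 13/18.
Check: U(13, 13/18) = 0.3333.

y = 13/18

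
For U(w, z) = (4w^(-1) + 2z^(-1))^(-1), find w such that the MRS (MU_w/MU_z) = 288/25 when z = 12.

For CES with ρ = -1, MRS = (4/2)·(z/w)^2.
Setting (4/2)·(12/w)^2 = 288/25 gives (12/w)^2 = 144/25, so 12/w = 2.4 and w = 5.

w = 5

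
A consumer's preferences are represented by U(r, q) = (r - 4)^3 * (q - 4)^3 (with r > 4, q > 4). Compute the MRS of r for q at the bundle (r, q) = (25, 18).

MU_r = 3·(r−4)^2·(q−4)^3, MU_q = 3·(r−4)^3·(q−4)^2.
MRS = (q−4)/(r−4).
At (25, 18): MRS = 2/3.
That is, one extra unit of r is worth 2/3 units of q at the margin.

MRS = 2/3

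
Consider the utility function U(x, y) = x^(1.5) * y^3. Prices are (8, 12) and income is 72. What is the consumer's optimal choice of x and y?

x* = 3, y* = 4

MU_x = 1.5·√x·y^3 and MU_y = 3·x^(1.5)·y^2.
MRS = MU_x/MU_y = (0.5)·y/x.
Tangency: set MRS = p_x/p_y = 8/12 = 2/3.
So (0.5)·y/x = 2/3, i.e. y = (4/3)·x.
Substitute into the budget 8·x + 12·y = 72: 24·x = 72, so x* = 3.
Then y* = (4/3)·3 = 4.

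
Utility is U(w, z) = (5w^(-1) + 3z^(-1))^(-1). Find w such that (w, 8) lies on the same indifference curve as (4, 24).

w = 5

U depends on (w, z) only through S = 5w^(-1) + 3z^(-1), so equal utility means equal S. At (4, 24): S = 1.375.
With z = 8: 3·8^(-1) = 0.375, so 5w^(-1) = 1.375 − 0.375 = 1, i.e. w^(-1) = 0.2.
Hence w = 1/0.2 = 5.
Check: U(5, 8) = 0.7273.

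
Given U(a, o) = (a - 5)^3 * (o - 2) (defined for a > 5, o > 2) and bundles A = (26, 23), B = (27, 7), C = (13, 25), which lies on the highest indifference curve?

Bundle A

Evaluate utility at each bundle:
U(A) = 194481.
U(B) = 53240.
U(C) = 11776.
Highest utility is A, so A ≻ B ≻ C.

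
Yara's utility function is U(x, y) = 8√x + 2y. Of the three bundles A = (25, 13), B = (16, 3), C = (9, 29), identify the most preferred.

Evaluate utility at each bundle:
U(A) = 66.000.
U(B) = 38.000.
U(C) = 82.000.
Highest utility is C, so C ≻ A ≻ B.

Bundle C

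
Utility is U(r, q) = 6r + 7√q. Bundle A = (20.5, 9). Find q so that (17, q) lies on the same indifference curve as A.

U(20.5, 9) = 144.
Set U(17, q) = 144 and solve.
With r = 17: 7√q = 144 − 6·17 = 42, so √q = 6 and q = 36.
Check: U(17, 36) = 144.

q = 36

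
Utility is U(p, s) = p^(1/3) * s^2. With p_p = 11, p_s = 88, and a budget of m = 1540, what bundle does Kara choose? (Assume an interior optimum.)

p* = 20, s* = 15

MU_p = 1/3·p^(-2/3)·s^2 and MU_s = 2·p^(1/3)·s.
MRS = MU_p/MU_s = (1/6)·s/p.
Tangency: set MRS = p_p/p_s = 11/88 = 0.125.
So (1/6)·s/p = 0.125, i.e. s = 0.75·p.
Substitute into the budget 11·p + 88·s = 1540: 77·p = 1540, so p* = 20.
Then s* = 0.75·20 = 15.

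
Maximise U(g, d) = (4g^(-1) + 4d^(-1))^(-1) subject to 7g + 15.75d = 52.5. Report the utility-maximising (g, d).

g* = 3, d* = 2

For CES with ρ = -1, MRS = (d/g)^2.
Tangency: set MRS = p_g/p_d = 7/15.75 = 4/9.
So (d/g)^2 = 4/9; taking the square root, d/g = 2/3, i.e. d = (2/3)·g.
Substitute into the budget 7·g + 15.75·d = 52.5: 17.5·g = 52.5, so g* = 3 and d* = (2/3)·3 = 2.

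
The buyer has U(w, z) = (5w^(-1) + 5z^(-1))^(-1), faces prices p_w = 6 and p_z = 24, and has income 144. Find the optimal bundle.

For CES with ρ = -1, MRS = (z/w)^2.
Tangency: set MRS = p_w/p_z = 6/24 = 0.25.
So (z/w)^2 = 0.25; taking the square root, z/w = 0.5, i.e. z = 0.5·w.
Substitute into the budget 6·w + 24·z = 144: 18·w = 144, so w* = 8 and z* = 0.5·8 = 4.

w* = 8, z* = 4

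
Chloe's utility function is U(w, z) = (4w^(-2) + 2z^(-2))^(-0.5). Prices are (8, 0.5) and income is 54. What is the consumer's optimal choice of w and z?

For CES with ρ = -2, MRS = (4/2)·(z/w)^3.
Tangency: set MRS = p_w/p_z = 8/0.5 = 16.
So (z/w)^3 = 8; taking the cube root, z/w = 2, i.e. z = 2·w.
Substitute into the budget 8·w + 0.5·z = 54: 9·w = 54, so w* = 6 and z* = 2·6 = 12.

w* = 6, z* = 12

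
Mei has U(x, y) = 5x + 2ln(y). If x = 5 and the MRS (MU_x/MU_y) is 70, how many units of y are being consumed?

MU_x = 5, MU_y = 2/y.
MRS = 5 ÷ (2/y).
MRS depends only on y: 2.5·y = 70 ⇒ y = 70/2.5 = 28.

y = 28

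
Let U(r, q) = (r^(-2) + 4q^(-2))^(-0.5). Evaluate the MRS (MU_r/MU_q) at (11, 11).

For CES with ρ = -2, MRS = (1/4)·(q/r)^3.
At (11, 11): MRS = 0.25.
So at (11, 11) the consumer would give up 0.25 units of q for one more unit of r.

MRS = 0.25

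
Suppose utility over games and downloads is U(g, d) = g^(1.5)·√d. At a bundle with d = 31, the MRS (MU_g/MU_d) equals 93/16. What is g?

g = 16

MU_g = 1.5·√g·√d and MU_d = 0.5·g^(1.5)·d^(-0.5).
MRS = MU_g/MU_d = (3)·d/g.
Substitute d = 31: MRS = 93/g. Setting 93/g = 93/16 gives g = 93/(93/16) = 16.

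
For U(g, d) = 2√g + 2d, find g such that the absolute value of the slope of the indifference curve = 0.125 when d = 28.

g = 16

MU_g = 2/(2√g), MU_d = 2.
MRS = 2/(2√g) ÷ 2.
MRS depends only on g: 0.5/√g = 0.125 ⇒ √g = 0.5/0.125 = 4 ⇒ g = 16.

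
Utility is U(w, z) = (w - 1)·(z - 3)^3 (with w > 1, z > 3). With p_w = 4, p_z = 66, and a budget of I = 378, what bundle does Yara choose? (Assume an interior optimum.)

w* = 12, z* = 5

MU_w = (z−3)^3, MU_z = 3·(w−1)·(z−3)^2.
MRS = (1/3)·(z−3)/(w−1).
Tangency: set MRS = p_w/p_z = 4/66 = 2/33.
So (1/3)·(z − 3)/(w − 1) = 2/33, i.e. (z − 3) = (2/11)·(w − 1).
Rewrite the budget in excess-of-subsistence terms: 4·(w − 1) + 66·(z − 3) = 378 − 4·1 − 66·3 = 176.
Substituting, 16·(w − 1) = 176, so w − 1 = 11 and w* = 12.
Then z − 3 = (2/11)·11 = 2, so z* = 5.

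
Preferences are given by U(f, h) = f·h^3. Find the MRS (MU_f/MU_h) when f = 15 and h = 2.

MRS = 2/45

MU_f = h^3 and MU_h = 3·f·h^2.
MRS = MU_f/MU_h = (1/3)·h/f.
At (15, 2): MRS = 2/45.
The indifference curve has slope −2/45 at this bundle.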